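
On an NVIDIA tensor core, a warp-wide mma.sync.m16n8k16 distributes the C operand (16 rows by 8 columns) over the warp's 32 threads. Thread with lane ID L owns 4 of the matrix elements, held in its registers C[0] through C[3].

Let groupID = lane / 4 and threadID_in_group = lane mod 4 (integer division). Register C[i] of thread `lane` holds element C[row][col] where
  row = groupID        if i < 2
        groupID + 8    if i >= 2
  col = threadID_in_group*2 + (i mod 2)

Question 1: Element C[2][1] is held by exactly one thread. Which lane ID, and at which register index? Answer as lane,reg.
8,1

r=2⇒gr=2,Rb=0  c=1⇒th=0,odd=1
L=2*4+0=8  i=0*2+1=1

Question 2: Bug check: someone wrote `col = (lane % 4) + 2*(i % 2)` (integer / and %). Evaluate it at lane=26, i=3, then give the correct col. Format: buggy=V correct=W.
buggy=4 correct=5

`(lane % 4) + 2*(i % 2)`[26,3]⇒4
lane 26⇒26/4=6, 26 mod 4=2
i=3  r:6+8⇒14  c:2·2+1⇒5
col: 4 vs 5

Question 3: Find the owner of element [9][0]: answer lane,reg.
r: 9->gid=1,r8=1  c: 0->tid=0,i&1=0
L=1*4+0=4  i=1*2+0=2

4,2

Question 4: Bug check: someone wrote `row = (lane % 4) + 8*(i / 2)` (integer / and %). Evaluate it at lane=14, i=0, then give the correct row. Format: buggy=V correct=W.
buggy=2 correct=3

`(lane % 4) + 8*(i / 2)`[14,0]->2
lane 14->14/4=3, 14 mod 4=2
i=0  r:3+0->3  c:2·2+0->4
row: 2 vs 3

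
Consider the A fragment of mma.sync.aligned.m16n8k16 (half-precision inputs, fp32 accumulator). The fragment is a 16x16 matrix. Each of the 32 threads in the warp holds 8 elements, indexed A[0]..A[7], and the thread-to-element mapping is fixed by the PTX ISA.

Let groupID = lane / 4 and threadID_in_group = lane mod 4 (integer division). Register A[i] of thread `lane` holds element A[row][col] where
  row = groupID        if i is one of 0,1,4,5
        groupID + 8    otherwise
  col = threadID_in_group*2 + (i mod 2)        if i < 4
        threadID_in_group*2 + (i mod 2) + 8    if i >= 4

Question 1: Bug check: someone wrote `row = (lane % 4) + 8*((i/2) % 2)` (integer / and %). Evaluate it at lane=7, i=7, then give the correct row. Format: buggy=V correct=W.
buggy=11 correct=9

`(lane % 4) + 8*((i/2) % 2)`[7,7]=>11
lane 7: grp=1 (7/4), tig=3 (7%4)
i=7: r=1+8=9, c=3*2+1+8=15
row: 11 vs 9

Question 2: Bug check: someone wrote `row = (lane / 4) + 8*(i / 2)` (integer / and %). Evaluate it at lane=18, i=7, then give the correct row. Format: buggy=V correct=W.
`(lane / 4) + 8*(i / 2)`[18,7]=>28
lane 18: grp=4 (18/4), tig=2 (18%4)
i=7: r=4+8=12, c=2*2+1+8=13
row: 28 vs 12

buggy=28 correct=12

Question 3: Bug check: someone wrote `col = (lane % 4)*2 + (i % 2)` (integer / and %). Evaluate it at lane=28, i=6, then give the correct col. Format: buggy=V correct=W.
buggy=0 correct=8

`(lane % 4)*2 + (i % 2)`[28,6]⇒0
lane 28: gr=7 (28/4), th=0 (28%4)
i=6: r=7+8=15, c=0*2+0+8=8
col: 0 vs 8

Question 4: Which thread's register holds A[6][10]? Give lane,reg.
25,4

r=6⇒gr=6,Rb=0  c=10⇒Cb=1,th=1,odd=0
L=6*4+1=25  i=1*4+0*2+0=4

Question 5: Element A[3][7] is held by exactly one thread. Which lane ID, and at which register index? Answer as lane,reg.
15,1

r=3⇒gr=3,Rb=0  c=7⇒Cb=0,th=3,odd=1
L=3*4+3=15  i=0*4+0*2+1=1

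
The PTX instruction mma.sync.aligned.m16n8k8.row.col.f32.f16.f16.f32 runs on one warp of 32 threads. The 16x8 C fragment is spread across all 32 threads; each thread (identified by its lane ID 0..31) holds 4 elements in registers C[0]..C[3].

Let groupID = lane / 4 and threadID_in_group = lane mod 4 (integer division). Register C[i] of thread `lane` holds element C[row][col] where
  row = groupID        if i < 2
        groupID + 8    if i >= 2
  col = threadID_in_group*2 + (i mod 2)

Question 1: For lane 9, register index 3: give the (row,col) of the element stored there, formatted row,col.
10,3

L=9→G=9>>2=2, T=9&3=1
[3]→row 2+8=10  col 1·2+1=3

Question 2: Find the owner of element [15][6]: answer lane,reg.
r=15⇒gr=7,Rb=1  c=6⇒th=3,odd=0
L=7*4+3=31  i=1*2+0=2

31,2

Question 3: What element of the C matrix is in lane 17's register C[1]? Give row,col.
4,3

lane 17: G=4 (17/4), T=1 (17%4)
i=1: r=4+0=4, c=1*2+1=3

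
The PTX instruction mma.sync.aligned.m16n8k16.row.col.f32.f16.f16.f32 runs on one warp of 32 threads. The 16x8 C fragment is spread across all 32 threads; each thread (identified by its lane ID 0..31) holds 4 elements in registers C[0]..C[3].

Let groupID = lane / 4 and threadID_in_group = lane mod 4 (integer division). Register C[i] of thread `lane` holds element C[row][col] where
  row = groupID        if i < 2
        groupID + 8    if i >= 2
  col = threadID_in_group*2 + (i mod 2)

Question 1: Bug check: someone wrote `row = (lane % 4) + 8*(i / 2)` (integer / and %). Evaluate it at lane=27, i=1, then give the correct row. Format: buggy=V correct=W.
buggy=3 correct=6

`(lane % 4) + 8*(i / 2)`[27,1]->3
lane 27->27/4=6, 27 mod 4=3
i=1  r:6+0->6  c:2·3+1->7
row: 3 vs 6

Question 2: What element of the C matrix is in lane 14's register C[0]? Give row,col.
3,4

lane 14: gr=3 (14/4), th=2 (14%4)
i=0: r=3+0=3, c=2*2+0=4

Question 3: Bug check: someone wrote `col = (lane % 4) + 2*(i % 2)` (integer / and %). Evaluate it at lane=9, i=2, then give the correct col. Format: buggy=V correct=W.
`(lane % 4) + 2*(i % 2)`[9,2]→1
L=9→G=9>>2=2, T=9&3=1
[2]→row 2+8=10  col 1·2+0=2
col: 1 vs 2

buggy=1 correct=2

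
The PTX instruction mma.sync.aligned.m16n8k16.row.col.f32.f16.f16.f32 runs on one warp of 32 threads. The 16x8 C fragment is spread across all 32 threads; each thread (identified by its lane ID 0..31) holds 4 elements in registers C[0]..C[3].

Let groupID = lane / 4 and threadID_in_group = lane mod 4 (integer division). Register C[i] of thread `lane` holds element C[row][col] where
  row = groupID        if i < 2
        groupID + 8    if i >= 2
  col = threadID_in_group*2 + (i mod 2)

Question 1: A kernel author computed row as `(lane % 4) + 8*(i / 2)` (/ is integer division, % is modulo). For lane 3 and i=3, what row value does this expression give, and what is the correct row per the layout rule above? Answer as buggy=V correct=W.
`(lane % 4) + 8*(i / 2)`[3,3]->11
lane 3->3/4=0, 3 mod 4=3
i=3  r:0+8->8  c:2·3+1->7
row: 11 vs 8

buggy=11 correct=8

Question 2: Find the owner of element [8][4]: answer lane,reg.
2,2

r=8⇒gr=0,Rb=1  c=4⇒th=2,odd=0
L=0*4+2=2  i=1*2+0=2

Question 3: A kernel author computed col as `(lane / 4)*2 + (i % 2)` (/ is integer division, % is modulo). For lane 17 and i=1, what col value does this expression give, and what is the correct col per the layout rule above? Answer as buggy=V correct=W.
`(lane / 4)*2 + (i % 2)`[17,1]=>9
L=17=>grp=17>>2=4, tig=17&3=1
[1]=>row 4+0=4  col 1·2+1=3
col: 9 vs 3

buggy=9 correct=3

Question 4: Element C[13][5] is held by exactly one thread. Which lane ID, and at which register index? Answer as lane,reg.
r=13⇒gr=5,Rb=1  c=5⇒th=2,odd=1
L=5*4+2=22  i=1*2+1=3

22,3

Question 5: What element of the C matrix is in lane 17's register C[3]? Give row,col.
lane 17->17/4=4, 17 mod 4=1
i=3  r:4+8->12  c:2·1+1->3

12,3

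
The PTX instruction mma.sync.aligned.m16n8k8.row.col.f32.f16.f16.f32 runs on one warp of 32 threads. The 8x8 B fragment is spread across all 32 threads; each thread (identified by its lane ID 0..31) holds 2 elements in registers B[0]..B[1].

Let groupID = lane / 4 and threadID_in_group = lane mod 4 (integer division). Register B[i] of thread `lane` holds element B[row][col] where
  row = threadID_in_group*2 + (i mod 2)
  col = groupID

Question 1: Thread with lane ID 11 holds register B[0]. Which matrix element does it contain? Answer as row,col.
6,2

lane 11=>11/4=2, 11 mod 4=3
i=0  r:2·3+0=>6  c:2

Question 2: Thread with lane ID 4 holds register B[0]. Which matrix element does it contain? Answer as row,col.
lane 4→4/4=1, 4 mod 4=0
i=0  r:2·0+0→0  c:1

0,1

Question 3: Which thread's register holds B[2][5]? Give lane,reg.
c: 5->gid=5  r: 2->tid=1,i&1=0
L=5*4+1=21  i=0=0

21,0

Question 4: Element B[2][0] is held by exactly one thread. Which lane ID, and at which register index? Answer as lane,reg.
1,0

c=0->g=0  r=2->t=1,b0=0
L=0*4+1=1  i=0=0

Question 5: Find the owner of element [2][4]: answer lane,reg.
c: 4->gid=4  r: 2->tid=1,i&1=0
L=4*4+1=17  i=0=0

17,0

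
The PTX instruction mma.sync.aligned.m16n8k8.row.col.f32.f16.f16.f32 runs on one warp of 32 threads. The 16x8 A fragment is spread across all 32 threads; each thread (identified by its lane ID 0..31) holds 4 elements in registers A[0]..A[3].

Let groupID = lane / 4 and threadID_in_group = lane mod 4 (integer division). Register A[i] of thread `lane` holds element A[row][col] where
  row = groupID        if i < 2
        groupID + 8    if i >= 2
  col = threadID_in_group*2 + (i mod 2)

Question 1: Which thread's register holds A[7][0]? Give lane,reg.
r: 7->gid=7,r8=0  c: 0->tid=0,i&1=0
L=7*4+0=28  i=0*2+0=0

28,0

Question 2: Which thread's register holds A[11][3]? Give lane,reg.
r=11⇒gr=3,Rb=1  c=3⇒th=1,odd=1
L=3*4+1=13  i=1*2+1=3

13,3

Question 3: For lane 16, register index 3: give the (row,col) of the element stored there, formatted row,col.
lane 16: g=4 (16/4), t=0 (16%4)
i=3: r=4+8=12, c=0*2+1=1

12,1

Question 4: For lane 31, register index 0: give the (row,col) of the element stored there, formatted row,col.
lane 31→31/4=7, 31 mod 4=3
i=0  r:7+0→7  c:2·3+0→6

7,6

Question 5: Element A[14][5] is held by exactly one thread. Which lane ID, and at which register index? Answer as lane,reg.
r=14->g=6,rb=1  c=5->t=2,b0=1
L=6*4+2=26  i=1*2+1=3

26,3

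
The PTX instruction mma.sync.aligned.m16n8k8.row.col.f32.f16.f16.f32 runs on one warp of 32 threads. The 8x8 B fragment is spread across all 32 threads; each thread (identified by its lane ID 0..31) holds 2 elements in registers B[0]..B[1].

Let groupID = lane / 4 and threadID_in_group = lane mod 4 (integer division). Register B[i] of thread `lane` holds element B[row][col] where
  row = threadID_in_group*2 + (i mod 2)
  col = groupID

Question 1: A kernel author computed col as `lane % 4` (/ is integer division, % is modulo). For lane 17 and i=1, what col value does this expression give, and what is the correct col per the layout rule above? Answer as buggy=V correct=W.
buggy=1 correct=4

`lane % 4`[17,1]=>1
17: grp=4,tig=1
[1] (1*2+1,4) = (3,4)
col: 1 vs 4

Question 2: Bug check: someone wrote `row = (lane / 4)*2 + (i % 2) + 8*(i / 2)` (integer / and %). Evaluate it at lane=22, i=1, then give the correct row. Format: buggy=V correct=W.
buggy=11 correct=5

`(lane / 4)*2 + (i % 2) + 8*(i / 2)`[22,1]->11
lane 22: gid=5 (22/4), tid=2 (22%4)
i=1: r=2*2+1=5, c=gid=5
row: 11 vs 5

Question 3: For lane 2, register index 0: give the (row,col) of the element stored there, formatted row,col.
4,0

lane 2: gr=0 (2/4), th=2 (2%4)
i=0: r=2*2+0=4, c=gr=0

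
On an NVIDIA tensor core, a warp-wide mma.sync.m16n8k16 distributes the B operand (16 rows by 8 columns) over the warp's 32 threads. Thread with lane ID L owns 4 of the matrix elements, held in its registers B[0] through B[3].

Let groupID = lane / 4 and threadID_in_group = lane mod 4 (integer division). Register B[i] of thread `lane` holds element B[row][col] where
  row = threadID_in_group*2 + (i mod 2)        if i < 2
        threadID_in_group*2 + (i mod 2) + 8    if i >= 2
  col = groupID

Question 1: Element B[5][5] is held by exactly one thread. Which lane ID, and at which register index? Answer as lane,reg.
c:5=>grp=5  r:5=>rB=0,tig=2,lo=1
L=5*4+2=22  i=0*2+1=1

22,1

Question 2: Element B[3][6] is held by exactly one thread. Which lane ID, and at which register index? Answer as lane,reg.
c: 6->gid=6  r: 3->r8=0,tid=1,i&1=1
L=6*4+1=25  i=0*2+1=1

25,1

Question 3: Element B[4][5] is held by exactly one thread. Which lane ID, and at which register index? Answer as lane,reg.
c=5->g=5  r=4->rb=0,t=2,b0=0
L=5*4+2=22  i=0*2+0=0

22,0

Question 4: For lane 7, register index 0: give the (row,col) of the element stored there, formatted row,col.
L=7⇒gr=7>>2=1, th=7&3=3
[0]⇒row 3·2+0+0=6  col gr=1

6,1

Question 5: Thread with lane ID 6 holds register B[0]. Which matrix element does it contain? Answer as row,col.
4,1

L=6->g=6>>2=1, t=6&3=2
[0]->row 2·2+0+0=4  col g=1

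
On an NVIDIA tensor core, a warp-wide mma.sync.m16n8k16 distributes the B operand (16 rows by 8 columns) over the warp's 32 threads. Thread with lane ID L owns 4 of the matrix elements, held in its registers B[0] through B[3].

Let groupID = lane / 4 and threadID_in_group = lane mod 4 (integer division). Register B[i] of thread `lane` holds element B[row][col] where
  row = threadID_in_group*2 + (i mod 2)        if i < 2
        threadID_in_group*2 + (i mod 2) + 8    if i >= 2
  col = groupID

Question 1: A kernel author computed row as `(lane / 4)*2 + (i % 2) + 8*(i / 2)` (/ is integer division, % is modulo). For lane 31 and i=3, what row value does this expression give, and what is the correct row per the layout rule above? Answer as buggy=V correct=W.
`(lane / 4)*2 + (i % 2) + 8*(i / 2)`[31,3]=>23
L=31=>grp=31>>2=7, tig=31&3=3
[3]=>row 3·2+1+8=15  col grp=7
row: 23 vs 15

buggy=23 correct=15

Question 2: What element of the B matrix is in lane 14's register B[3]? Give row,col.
13,3

14: g=3,t=2
[3] (2*2+1+8,3) = (13,3)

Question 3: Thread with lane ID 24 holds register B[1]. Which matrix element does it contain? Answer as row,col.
lane 24->24/4=6, 24 mod 4=0
i=1  r:2·0+1+0->1  c:6

1,6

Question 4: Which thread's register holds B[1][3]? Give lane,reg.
12,1

c=3->g=3  r=1->rb=0,t=0,b0=1
L=3*4+0=12  i=0*2+1=1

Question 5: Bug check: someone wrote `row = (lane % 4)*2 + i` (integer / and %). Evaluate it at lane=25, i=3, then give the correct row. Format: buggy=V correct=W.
buggy=5 correct=11

`(lane % 4)*2 + i`[25,3]->5
lane 25->25/4=6, 25 mod 4=1
i=3  r:2·1+1+8->11  c:6
row: 5 vs 11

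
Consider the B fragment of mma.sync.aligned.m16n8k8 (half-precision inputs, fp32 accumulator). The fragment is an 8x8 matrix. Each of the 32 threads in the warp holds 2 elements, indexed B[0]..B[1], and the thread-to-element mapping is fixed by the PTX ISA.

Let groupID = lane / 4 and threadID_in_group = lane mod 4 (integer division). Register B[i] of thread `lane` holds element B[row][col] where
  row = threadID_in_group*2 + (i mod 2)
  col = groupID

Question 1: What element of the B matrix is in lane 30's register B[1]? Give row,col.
lane 30→30/4=7, 30 mod 4=2
i=1  r:2·2+1→5  c:7

5,7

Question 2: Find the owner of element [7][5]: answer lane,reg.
23,1

c=5→G=5  r=7→T=3,p=1
L=5*4+3=23  i=1=1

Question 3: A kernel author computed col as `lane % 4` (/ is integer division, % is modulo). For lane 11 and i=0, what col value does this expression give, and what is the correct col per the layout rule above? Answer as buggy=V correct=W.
buggy=3 correct=2

`lane % 4`[11,0]⇒3
lane 11: gr=2 (11/4), th=3 (11%4)
i=0: r=3*2+0=6, c=gr=2
col: 3 vs 2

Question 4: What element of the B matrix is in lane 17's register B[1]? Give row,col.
3,4

lane 17→17/4=4, 17 mod 4=1
i=1  r:2·1+1→3  c:4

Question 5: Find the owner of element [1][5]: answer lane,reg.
c=5⇒gr=5  r=1⇒th=0,odd=1
L=5*4+0=20  i=1=1

20,1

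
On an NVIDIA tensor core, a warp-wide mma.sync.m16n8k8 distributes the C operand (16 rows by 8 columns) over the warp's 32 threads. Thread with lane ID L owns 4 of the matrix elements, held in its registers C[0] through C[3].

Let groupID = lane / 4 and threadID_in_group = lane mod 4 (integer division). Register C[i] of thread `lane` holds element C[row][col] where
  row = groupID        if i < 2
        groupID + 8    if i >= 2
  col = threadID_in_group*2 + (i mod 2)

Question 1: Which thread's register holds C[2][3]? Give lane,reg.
9,1

r: 2->gid=2,r8=0  c: 3->tid=1,i&1=1
L=2*4+1=9  i=0*2+1=1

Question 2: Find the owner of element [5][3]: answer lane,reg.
r=5⇒gr=5,Rb=0  c=3⇒th=1,odd=1
L=5*4+1=21  i=0*2+1=1

21,1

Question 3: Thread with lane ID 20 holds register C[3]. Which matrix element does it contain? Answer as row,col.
13,1

L=20⇒gr=20>>2=5, th=20&3=0
[3]⇒row 5+8=13  col 0·2+1=1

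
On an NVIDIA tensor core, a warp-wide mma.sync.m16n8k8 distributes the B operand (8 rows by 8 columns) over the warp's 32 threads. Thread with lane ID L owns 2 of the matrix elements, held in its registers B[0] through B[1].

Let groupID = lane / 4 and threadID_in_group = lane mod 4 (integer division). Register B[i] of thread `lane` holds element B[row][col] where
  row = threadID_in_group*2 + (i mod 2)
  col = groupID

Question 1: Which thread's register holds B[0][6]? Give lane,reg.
24,0

c=6⇒gr=6  r=0⇒th=0,odd=0
L=6*4+0=24  i=0=0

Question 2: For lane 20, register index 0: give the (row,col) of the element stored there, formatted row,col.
L=20=>grp=20>>2=5, tig=20&3=0
[0]=>row 0·2+0=0  col grp=5

0,5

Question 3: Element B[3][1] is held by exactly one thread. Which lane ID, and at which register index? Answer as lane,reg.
c=1→G=1  r=3→T=1,p=1
L=1*4+1=5  i=1=1

5,1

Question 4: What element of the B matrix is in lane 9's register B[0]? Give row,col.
lane 9->9/4=2, 9 mod 4=1
i=0  r:2·1+0->2  c:2

2,2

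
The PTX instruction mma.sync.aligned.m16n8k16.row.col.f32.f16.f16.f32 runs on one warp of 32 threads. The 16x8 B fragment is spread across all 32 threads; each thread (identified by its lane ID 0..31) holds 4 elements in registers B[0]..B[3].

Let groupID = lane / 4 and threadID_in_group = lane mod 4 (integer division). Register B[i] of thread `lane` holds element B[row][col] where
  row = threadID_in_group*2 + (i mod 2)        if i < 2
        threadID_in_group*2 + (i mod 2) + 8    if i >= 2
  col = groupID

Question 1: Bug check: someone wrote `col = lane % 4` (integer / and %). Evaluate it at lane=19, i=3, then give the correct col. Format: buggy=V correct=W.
buggy=3 correct=4

`lane % 4`[19,3]⇒3
lane 19: gr=4 (19/4), th=3 (19%4)
i=3: r=3*2+1+8=15, c=gr=4
col: 3 vs 4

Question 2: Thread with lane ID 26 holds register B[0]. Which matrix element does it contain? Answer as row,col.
4,6

lane 26: gr=6 (26/4), th=2 (26%4)
i=0: r=2*2+0+0=4, c=gr=6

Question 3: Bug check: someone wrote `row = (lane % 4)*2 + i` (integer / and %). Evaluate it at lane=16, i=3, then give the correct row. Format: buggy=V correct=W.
`(lane % 4)*2 + i`[16,3]⇒3
lane 16: gr=4 (16/4), th=0 (16%4)
i=3: r=0*2+1+8=9, c=gr=4
row: 3 vs 9

buggy=3 correct=9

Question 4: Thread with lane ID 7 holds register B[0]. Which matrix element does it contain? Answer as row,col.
6,1

lane 7=>7/4=1, 7 mod 4=3
i=0  r:2·3+0+0=>6  c:1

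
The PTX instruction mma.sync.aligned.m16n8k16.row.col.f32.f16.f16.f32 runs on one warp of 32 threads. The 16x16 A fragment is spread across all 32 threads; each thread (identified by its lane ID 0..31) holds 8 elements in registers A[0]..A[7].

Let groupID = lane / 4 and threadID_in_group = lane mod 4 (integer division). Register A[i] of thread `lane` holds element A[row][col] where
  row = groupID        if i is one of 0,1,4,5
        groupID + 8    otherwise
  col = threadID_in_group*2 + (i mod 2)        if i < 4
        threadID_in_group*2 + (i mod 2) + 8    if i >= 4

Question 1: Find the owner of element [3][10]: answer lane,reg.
13,4

r: 3->gid=3,r8=0  c: 10->c8=1,tid=1,i&1=0
L=3*4+1=13  i=1*4+0*2+0=4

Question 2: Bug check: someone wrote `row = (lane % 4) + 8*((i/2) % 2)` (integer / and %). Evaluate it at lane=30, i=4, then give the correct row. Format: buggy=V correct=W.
`(lane % 4) + 8*((i/2) % 2)`[30,4]→2
30: G=7,T=2
[4] (7+0,2*2+0+8) = (7,12)
row: 2 vs 7

buggy=2 correct=7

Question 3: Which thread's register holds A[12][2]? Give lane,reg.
r:12=>grp=4,rB=1  c:2=>cB=0,tig=1,lo=0
L=4*4+1=17  i=0*4+1*2+0=2

17,2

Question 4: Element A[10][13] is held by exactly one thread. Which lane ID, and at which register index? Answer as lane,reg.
r=10->g=2,rb=1  c=13->cb=1,t=2,b0=1
L=2*4+2=10  i=1*4+1*2+1=7

10,7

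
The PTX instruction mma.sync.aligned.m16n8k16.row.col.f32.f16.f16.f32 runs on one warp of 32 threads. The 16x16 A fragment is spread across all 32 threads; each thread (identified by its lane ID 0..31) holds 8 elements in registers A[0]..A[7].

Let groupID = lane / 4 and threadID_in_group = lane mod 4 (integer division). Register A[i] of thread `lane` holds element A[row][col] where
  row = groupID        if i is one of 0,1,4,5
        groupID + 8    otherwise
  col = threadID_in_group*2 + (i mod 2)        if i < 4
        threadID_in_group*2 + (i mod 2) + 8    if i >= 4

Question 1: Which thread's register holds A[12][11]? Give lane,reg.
r:12=>grp=4,rB=1  c:11=>cB=1,tig=1,lo=1
L=4*4+1=17  i=1*4+1*2+1=7

17,7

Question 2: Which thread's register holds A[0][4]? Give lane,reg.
2,0

r=0->g=0,rb=0  c=4->cb=0,t=2,b0=0
L=0*4+2=2  i=0*4+0*2+0=0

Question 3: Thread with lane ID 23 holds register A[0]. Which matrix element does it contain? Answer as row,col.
5,6

lane 23⇒23/4=5, 23 mod 4=3
i=0  r:5+0⇒5  c:2·3+0+0⇒6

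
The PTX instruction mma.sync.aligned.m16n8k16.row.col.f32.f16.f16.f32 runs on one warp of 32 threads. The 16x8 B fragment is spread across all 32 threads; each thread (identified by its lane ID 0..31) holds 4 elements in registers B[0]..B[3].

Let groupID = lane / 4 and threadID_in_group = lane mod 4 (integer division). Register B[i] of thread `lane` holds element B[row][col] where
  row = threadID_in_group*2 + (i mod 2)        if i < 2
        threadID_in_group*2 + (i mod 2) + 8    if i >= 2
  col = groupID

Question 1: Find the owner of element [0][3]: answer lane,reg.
12,0

c=3→G=3  r=0→rhi=0,T=0,p=0
L=3*4+0=12  i=0*2+0=0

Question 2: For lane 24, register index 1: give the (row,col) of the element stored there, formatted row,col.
lane 24: G=6 (24/4), T=0 (24%4)
i=1: r=0*2+1+0=1, c=G=6

1,6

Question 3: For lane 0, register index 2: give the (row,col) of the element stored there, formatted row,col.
0: gr=0,th=0
[2] (0*2+0+8,0) = (8,0)

8,0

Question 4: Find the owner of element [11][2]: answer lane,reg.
9,3

c: 2->gid=2  r: 11->r8=1,tid=1,i&1=1
L=2*4+1=9  i=1*2+1=3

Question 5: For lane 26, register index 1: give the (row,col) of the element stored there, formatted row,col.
5,6

26: g=6,t=2
[1] (2*2+1+0,6) = (5,6)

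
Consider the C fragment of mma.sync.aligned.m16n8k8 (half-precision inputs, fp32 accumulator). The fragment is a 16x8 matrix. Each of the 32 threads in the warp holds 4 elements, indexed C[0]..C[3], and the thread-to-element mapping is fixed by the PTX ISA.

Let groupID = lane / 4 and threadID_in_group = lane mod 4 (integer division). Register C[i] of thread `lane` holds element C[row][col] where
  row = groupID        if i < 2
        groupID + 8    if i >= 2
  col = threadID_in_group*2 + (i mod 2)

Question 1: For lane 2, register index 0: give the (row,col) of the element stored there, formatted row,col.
0,4

L=2⇒gr=2>>2=0, th=2&3=2
[0]⇒row 0+0=0  col 2·2+0=4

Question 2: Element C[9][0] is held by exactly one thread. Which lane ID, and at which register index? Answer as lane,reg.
4,2

r=9⇒gr=1,Rb=1  c=0⇒th=0,odd=0
L=1*4+0=4  i=1*2+0=2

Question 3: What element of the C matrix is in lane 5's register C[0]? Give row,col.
5: G=1,T=1
[0] (1+0,1*2+0) = (1,2)

1,2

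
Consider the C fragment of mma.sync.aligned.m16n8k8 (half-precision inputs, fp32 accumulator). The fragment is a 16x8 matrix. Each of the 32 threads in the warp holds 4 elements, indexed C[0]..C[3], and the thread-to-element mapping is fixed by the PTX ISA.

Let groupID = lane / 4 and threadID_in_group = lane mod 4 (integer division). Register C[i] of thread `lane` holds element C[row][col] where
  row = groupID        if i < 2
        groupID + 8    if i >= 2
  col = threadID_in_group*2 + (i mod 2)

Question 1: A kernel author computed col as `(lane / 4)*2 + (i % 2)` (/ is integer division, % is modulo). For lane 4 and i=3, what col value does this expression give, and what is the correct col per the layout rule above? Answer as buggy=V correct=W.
`(lane / 4)*2 + (i % 2)`[4,3]=>3
lane 4: grp=1 (4/4), tig=0 (4%4)
i=3: r=1+8=9, c=0*2+1=1
col: 3 vs 1

buggy=3 correct=1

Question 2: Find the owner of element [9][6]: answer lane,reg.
r=9→G=1,rhi=1  c=6→T=3,p=0
L=1*4+3=7  i=1*2+0=2

7,2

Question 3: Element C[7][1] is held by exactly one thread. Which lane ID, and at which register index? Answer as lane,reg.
r=7⇒gr=7,Rb=0  c=1⇒th=0,odd=1
L=7*4+0=28  i=0*2+1=1

28,1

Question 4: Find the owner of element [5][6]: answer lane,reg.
r: 5->gid=5,r8=0  c: 6->tid=3,i&1=0
L=5*4+3=23  i=0*2+0=0

23,0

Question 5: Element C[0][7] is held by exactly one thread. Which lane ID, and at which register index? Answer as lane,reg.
3,1

r:0=>grp=0,rB=0  c:7=>tig=3,lo=1
L=0*4+3=3  i=0*2+1=1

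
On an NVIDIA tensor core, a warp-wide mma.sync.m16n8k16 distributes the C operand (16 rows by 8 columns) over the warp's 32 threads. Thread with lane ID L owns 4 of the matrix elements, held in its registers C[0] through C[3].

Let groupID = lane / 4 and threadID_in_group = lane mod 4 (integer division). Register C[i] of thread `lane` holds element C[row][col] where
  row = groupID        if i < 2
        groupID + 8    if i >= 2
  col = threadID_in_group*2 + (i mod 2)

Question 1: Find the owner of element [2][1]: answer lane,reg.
r=2->g=2,rb=0  c=1->t=0,b0=1
L=2*4+0=8  i=0*2+1=1

8,1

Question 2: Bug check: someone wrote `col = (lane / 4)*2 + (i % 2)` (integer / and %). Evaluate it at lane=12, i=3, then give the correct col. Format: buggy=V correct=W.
buggy=7 correct=1

`(lane / 4)*2 + (i % 2)`[12,3]=>7
12: grp=3,tig=0
[3] (3+8,0*2+1) = (11,1)
col: 7 vs 1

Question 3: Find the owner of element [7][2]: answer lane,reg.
r=7⇒gr=7,Rb=0  c=2⇒th=1,odd=0
L=7*4+1=29  i=0*2+0=0

29,0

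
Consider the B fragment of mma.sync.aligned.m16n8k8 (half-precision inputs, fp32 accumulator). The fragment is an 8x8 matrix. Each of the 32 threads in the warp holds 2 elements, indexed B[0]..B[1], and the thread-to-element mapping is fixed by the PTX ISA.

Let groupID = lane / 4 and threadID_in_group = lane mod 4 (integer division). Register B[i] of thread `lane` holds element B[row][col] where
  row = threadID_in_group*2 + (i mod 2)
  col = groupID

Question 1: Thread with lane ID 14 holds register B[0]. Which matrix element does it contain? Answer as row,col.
14: G=3,T=2
[0] (2*2+0,3) = (4,3)

4,3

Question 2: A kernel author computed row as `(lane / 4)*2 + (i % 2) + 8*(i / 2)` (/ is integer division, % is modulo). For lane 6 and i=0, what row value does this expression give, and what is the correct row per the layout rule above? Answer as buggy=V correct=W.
`(lane / 4)*2 + (i % 2) + 8*(i / 2)`[6,0]=>2
L=6=>grp=6>>2=1, tig=6&3=2
[0]=>row 2·2+0=4  col grp=1
row: 2 vs 4

buggy=2 correct=4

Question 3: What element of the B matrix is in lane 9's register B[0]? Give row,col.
2,2

L=9->g=9>>2=2, t=9&3=1
[0]->row 1·2+0=2  col g=2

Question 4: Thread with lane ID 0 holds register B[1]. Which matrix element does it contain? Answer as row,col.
lane 0: G=0 (0/4), T=0 (0%4)
i=1: r=0*2+1=1, c=G=0

1,0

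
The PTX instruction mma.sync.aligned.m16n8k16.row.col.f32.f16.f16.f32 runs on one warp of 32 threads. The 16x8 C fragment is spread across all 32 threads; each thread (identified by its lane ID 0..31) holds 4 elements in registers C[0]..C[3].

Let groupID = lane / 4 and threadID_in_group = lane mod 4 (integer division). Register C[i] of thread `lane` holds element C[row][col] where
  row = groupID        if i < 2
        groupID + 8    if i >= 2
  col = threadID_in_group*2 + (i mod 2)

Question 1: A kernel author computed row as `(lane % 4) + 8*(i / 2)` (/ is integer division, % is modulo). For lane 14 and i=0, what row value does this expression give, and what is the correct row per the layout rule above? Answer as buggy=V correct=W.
buggy=2 correct=3

`(lane % 4) + 8*(i / 2)`[14,0]⇒2
lane 14: gr=3 (14/4), th=2 (14%4)
i=0: r=3+0=3, c=2*2+0=4
row: 2 vs 3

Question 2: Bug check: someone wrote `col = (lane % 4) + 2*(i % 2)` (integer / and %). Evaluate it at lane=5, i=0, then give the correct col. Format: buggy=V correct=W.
`(lane % 4) + 2*(i % 2)`[5,0]→1
5: G=1,T=1
[0] (1+0,1*2+0) = (1,2)
col: 1 vs 2

buggy=1 correct=2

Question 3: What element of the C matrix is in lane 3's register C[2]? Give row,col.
8,6

lane 3→3/4=0, 3 mod 4=3
i=2  r:0+8→8  c:2·3+0→6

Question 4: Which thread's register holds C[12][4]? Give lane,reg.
18,2

r: 12->gid=4,r8=1  c: 4->tid=2,i&1=0
L=4*4+2=18  i=1*2+0=2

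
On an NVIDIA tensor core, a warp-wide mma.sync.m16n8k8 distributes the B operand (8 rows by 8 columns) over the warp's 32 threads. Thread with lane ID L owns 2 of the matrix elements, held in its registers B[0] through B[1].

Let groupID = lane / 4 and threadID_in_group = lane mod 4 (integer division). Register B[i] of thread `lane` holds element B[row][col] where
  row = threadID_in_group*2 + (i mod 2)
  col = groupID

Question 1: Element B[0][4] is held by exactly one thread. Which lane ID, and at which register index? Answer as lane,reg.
c: 4->gid=4  r: 0->tid=0,i&1=0
L=4*4+0=16  i=0=0

16,0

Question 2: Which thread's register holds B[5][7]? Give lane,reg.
c=7→G=7  r=5→T=2,p=1
L=7*4+2=30  i=1=1

30,1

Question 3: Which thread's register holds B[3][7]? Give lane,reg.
29,1

c: 7->gid=7  r: 3->tid=1,i&1=1
L=7*4+1=29  i=1=1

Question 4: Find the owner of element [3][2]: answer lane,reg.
c: 2->gid=2  r: 3->tid=1,i&1=1
L=2*4+1=9  i=1=1

9,1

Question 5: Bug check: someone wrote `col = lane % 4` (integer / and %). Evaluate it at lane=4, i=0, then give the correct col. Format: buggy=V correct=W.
`lane % 4`[4,0]→0
lane 4: G=1 (4/4), T=0 (4%4)
i=0: r=0*2+0=0, c=G=1
col: 0 vs 1

buggy=0 correct=1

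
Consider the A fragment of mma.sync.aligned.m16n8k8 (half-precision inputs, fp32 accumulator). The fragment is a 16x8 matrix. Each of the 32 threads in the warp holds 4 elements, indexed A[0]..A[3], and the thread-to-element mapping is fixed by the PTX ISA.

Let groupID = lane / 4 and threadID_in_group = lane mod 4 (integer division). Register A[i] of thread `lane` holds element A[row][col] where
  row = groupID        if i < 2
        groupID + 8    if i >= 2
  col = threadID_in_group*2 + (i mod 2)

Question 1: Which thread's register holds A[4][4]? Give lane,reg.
18,0

r: 4->gid=4,r8=0  c: 4->tid=2,i&1=0
L=4*4+2=18  i=0*2+0=0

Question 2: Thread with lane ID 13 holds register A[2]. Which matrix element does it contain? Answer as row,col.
11,2

13: g=3,t=1
[2] (3+8,1*2+0) = (11,2)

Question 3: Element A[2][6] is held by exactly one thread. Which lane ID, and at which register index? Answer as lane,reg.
r=2->g=2,rb=0  c=6->t=3,b0=0
L=2*4+3=11  i=0*2+0=0

11,0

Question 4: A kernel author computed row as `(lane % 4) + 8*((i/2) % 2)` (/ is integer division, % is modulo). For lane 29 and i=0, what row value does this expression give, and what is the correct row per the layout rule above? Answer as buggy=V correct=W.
buggy=1 correct=7

`(lane % 4) + 8*((i/2) % 2)`[29,0]→1
L=29→G=29>>2=7, T=29&3=1
[0]→row 7+0=7  col 1·2+0=2
row: 1 vs 7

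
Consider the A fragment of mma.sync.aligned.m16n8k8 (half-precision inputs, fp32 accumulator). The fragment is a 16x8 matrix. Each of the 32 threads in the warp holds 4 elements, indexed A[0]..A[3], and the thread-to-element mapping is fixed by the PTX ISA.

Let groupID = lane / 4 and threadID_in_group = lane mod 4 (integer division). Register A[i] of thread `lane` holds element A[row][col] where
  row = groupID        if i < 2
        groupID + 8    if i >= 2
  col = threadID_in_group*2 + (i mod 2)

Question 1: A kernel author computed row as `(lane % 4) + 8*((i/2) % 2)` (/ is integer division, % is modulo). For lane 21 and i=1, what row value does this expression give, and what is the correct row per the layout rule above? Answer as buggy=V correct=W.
buggy=1 correct=5

`(lane % 4) + 8*((i/2) % 2)`[21,1]→1
21: G=5,T=1
[1] (5+0,1*2+1) = (5,3)
row: 1 vs 5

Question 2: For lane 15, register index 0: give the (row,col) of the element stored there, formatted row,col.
3,6

lane 15⇒15/4=3, 15 mod 4=3
i=0  r:3+0⇒3  c:2·3+0⇒6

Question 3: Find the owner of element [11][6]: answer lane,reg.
15,2

r: 11->gid=3,r8=1  c: 6->tid=3,i&1=0
L=3*4+3=15  i=1*2+0=2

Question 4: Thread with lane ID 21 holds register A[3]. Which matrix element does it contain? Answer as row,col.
13,3

21: gr=5,th=1
[3] (5+8,1*2+1) = (13,3)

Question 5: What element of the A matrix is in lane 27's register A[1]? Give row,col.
6,7

L=27→G=27>>2=6, T=27&3=3
[1]→row 6+0=6  col 3·2+1=7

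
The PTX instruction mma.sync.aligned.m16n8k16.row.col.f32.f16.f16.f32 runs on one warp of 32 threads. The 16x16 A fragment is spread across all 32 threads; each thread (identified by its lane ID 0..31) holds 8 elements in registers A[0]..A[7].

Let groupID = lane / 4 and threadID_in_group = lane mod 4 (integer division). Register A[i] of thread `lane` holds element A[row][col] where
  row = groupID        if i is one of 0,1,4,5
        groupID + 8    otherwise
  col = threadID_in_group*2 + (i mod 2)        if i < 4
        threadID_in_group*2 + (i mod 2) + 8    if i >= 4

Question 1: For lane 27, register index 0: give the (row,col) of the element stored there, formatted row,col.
6,6

lane 27: grp=6 (27/4), tig=3 (27%4)
i=0: r=6+0=6, c=3*2+0+0=6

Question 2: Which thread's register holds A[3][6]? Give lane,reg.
15,0

r:3=>grp=3,rB=0  c:6=>cB=0,tig=3,lo=0
L=3*4+3=15  i=0*4+0*2+0=0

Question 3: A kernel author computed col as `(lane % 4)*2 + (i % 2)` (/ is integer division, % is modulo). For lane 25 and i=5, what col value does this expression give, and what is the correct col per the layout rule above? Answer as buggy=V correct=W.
buggy=3 correct=11

`(lane % 4)*2 + (i % 2)`[25,5]->3
lane 25: gid=6 (25/4), tid=1 (25%4)
i=5: r=6+0=6, c=1*2+1+8=11
col: 3 vs 11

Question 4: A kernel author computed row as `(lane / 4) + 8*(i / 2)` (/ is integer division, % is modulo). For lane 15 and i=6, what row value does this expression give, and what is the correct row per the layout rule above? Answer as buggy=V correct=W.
buggy=27 correct=11

`(lane / 4) + 8*(i / 2)`[15,6]=>27
lane 15: grp=3 (15/4), tig=3 (15%4)
i=6: r=3+8=11, c=3*2+0+8=14
row: 27 vs 11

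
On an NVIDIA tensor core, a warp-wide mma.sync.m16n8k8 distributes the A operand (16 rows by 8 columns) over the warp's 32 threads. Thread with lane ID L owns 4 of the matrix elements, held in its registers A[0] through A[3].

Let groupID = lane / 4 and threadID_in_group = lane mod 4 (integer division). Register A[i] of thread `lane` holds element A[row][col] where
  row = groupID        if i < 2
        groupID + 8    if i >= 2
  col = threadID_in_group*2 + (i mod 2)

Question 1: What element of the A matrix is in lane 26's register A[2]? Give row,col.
14,4

lane 26->26/4=6, 26 mod 4=2
i=2  r:6+8->14  c:2·2+0->4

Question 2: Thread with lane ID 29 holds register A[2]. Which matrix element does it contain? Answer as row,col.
15,2

L=29→G=29>>2=7, T=29&3=1
[2]→row 7+8=15  col 1·2+0=2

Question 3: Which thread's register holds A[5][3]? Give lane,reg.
r:5=>grp=5,rB=0  c:3=>tig=1,lo=1
L=5*4+1=21  i=0*2+1=1

21,1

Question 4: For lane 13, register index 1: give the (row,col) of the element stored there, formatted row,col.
L=13→G=13>>2=3, T=13&3=1
[1]→row 3+0=3  col 1·2+1=3

3,3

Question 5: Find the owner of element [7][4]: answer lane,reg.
30,0

r:7=>grp=7,rB=0  c:4=>tig=2,lo=0
L=7*4+2=30  i=0*2+0=0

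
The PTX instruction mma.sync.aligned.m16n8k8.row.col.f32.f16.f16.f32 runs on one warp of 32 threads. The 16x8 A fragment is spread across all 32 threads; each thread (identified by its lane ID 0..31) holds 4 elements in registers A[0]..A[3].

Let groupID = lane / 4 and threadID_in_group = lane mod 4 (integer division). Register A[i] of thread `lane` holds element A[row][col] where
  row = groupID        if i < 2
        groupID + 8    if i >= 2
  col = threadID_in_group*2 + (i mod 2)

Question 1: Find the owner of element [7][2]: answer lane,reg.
r=7⇒gr=7,Rb=0  c=2⇒th=1,odd=0
L=7*4+1=29  i=0*2+0=0

29,0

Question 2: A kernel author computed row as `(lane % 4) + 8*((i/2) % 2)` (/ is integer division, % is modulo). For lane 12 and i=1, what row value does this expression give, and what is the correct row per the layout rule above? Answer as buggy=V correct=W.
`(lane % 4) + 8*((i/2) % 2)`[12,1]->0
lane 12->12/4=3, 12 mod 4=0
i=1  r:3+0->3  c:2·0+1->1
row: 0 vs 3

buggy=0 correct=3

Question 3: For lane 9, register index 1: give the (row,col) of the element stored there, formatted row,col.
2,3

9: g=2,t=1
[1] (2+0,1*2+1) = (2,3)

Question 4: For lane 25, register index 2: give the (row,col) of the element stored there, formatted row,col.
lane 25: g=6 (25/4), t=1 (25%4)
i=2: r=6+8=14, c=1*2+0=2

14,2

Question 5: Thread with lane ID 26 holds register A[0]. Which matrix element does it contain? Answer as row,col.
lane 26->26/4=6, 26 mod 4=2
i=0  r:6+0->6  c:2·2+0->4

6,4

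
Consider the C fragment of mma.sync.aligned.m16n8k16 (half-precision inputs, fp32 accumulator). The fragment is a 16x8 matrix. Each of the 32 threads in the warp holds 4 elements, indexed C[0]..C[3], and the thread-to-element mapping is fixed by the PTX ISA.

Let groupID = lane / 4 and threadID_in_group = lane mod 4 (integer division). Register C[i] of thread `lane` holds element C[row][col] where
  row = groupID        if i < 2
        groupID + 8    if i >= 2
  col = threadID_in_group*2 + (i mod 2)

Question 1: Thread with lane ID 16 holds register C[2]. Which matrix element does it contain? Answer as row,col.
12,0

L=16→G=16>>2=4, T=16&3=0
[2]→row 4+8=12  col 0·2+0=0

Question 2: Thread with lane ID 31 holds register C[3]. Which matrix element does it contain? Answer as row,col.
15,7

lane 31: gid=7 (31/4), tid=3 (31%4)
i=3: r=7+8=15, c=3*2+1=7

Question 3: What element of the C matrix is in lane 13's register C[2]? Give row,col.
13: gid=3,tid=1
[2] (3+8,1*2+0) = (11,2)

11,2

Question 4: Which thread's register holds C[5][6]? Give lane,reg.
r: 5->gid=5,r8=0  c: 6->tid=3,i&1=0
L=5*4+3=23  i=0*2+0=0

23,0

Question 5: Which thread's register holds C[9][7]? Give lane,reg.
7,3

r: 9->gid=1,r8=1  c: 7->tid=3,i&1=1
L=1*4+3=7  i=1*2+1=3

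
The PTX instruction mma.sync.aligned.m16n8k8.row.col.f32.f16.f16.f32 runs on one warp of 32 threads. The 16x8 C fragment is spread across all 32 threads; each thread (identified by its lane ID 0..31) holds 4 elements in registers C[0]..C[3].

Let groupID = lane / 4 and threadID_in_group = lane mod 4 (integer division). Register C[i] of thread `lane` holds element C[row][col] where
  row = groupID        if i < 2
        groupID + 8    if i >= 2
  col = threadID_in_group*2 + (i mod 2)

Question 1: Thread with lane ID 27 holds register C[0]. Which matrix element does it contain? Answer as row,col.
6,6

lane 27⇒27/4=6, 27 mod 4=3
i=0  r:6+0⇒6  c:2·3+0⇒6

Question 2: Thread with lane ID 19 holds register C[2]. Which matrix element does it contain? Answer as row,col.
12,6

lane 19: g=4 (19/4), t=3 (19%4)
i=2: r=4+8=12, c=3*2+0=6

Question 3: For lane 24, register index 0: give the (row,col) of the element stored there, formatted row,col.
24: G=6,T=0
[0] (6+0,0*2+0) = (6,0)

6,0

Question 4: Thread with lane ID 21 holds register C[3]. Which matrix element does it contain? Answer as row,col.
13,3

L=21->g=21>>2=5, t=21&3=1
[3]->row 5+8=13  col 1·2+1=3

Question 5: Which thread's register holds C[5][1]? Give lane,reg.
r=5->g=5,rb=0  c=1->t=0,b0=1
L=5*4+0=20  i=0*2+1=1

20,1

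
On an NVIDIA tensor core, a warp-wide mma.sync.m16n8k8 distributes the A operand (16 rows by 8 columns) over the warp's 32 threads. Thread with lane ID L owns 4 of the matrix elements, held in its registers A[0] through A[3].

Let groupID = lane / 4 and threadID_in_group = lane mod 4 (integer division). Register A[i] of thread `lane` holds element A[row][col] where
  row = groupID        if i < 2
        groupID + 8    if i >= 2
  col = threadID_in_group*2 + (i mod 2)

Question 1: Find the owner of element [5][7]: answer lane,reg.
23,1

r=5->g=5,rb=0  c=7->t=3,b0=1
L=5*4+3=23  i=0*2+1=1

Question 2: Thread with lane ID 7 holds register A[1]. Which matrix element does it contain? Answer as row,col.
1,7

lane 7->7/4=1, 7 mod 4=3
i=1  r:1+0->1  c:2·3+1->7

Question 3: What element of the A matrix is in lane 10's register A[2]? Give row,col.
10,4

lane 10->10/4=2, 10 mod 4=2
i=2  r:2+8->10  c:2·2+0->4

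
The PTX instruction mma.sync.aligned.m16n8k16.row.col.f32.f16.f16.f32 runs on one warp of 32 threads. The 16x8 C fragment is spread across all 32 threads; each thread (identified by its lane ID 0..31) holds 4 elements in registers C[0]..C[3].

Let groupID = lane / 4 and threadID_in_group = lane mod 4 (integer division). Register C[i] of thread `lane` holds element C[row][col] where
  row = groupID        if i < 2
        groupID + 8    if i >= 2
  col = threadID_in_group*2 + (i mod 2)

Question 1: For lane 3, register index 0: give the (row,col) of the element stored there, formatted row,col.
L=3->gid=3>>2=0, tid=3&3=3
[0]->row 0+0=0  col 3·2+0=6

0,6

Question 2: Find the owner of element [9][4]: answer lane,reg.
r=9→G=1,rhi=1  c=4→T=2,p=0
L=1*4+2=6  i=1*2+0=2

6,2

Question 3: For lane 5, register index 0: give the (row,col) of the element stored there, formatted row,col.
5: g=1,t=1
[0] (1+0,1*2+0) = (1,2)

1,2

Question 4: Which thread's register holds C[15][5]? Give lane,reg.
r=15->g=7,rb=1  c=5->t=2,b0=1
L=7*4+2=30  i=1*2+1=3

30,3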